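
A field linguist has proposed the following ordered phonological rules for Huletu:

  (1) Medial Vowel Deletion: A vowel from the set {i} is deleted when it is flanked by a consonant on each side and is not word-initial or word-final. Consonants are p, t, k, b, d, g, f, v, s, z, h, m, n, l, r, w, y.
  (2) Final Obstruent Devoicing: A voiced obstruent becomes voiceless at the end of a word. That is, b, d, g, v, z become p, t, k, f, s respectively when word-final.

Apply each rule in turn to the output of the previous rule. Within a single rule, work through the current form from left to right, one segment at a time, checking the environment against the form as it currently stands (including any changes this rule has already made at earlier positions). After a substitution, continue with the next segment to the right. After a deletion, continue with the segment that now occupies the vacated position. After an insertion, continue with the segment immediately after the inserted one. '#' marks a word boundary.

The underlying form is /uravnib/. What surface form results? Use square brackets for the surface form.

[uravnp]

(1) Medial Vowel Deletion: [uravnib] → [uravnb]
(2) Final Obstruent Devoicing: [uravnb] → [uravnp]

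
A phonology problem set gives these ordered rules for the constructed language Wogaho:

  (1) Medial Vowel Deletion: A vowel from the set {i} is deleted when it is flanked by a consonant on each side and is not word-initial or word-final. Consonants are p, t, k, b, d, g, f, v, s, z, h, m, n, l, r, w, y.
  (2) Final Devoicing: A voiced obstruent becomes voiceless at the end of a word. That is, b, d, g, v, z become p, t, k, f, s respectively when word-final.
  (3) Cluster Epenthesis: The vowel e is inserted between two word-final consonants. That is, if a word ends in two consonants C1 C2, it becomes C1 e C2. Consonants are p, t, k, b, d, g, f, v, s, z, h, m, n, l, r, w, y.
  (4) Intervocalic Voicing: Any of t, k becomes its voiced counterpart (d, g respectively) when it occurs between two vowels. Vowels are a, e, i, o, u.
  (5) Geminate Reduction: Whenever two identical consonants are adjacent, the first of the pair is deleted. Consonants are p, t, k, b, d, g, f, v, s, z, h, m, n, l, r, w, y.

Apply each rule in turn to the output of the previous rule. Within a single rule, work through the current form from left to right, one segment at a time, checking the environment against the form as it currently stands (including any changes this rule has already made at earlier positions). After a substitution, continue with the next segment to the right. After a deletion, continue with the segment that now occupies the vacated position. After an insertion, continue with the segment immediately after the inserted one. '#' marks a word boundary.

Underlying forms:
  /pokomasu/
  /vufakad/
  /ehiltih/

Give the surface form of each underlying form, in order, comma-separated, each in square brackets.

[pogomasu], [vufagat], [ehlteh]

/pokomasu/:
  (1) Medial Vowel Deletion: no change — [pokomasu]
  (2) Final Devoicing: no change — [pokomasu]
  (3) Cluster Epenthesis: no change — [pokomasu]
  (4) Intervocalic Voicing: [pokomasu] → [pogomasu]
  (5) Geminate Reduction: no change — [pogomasu]
/vufakad/:
  (1) Medial Vowel Deletion: no change — [vufakad]
  (2) Final Devoicing: [vufakad] → [vufakat]
  (3) Cluster Epenthesis: no change — [vufakat]
  (4) Intervocalic Voicing: [vufakat] → [vufagat]
  (5) Geminate Reduction: no change — [vufagat]
/ehiltih/:
  (1) Medial Vowel Deletion: [ehiltih] → [ehlth]
  (2) Final Devoicing: no change — [ehlth]
  (3) Cluster Epenthesis: [ehlth] → [ehlteh]
  (4) Intervocalic Voicing: no change — [ehlteh]
  (5) Geminate Reduction: no change — [ehlteh]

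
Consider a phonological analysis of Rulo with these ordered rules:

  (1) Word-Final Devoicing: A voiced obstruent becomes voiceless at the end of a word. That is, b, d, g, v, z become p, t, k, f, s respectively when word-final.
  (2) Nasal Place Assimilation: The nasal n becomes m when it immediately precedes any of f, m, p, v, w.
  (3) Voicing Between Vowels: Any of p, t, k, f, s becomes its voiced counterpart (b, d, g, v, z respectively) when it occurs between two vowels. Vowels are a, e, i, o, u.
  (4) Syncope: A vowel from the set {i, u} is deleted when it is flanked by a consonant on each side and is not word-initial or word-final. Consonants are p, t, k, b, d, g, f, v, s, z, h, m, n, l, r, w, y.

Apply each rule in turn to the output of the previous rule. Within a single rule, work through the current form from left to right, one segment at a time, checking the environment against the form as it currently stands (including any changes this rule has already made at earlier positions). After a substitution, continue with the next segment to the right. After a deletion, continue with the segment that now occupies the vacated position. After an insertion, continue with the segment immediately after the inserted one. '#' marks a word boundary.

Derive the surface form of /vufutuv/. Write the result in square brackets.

(1) Word-Final Devoicing: [vufutuv] → [vufutuf]
(2) Nasal Place Assimilation: no change — [vufutuf]
(3) Voicing Between Vowels: [vufutuf] → [vuvuduf]
(4) Syncope: [vuvuduf] → [vvdf]

[vvdf]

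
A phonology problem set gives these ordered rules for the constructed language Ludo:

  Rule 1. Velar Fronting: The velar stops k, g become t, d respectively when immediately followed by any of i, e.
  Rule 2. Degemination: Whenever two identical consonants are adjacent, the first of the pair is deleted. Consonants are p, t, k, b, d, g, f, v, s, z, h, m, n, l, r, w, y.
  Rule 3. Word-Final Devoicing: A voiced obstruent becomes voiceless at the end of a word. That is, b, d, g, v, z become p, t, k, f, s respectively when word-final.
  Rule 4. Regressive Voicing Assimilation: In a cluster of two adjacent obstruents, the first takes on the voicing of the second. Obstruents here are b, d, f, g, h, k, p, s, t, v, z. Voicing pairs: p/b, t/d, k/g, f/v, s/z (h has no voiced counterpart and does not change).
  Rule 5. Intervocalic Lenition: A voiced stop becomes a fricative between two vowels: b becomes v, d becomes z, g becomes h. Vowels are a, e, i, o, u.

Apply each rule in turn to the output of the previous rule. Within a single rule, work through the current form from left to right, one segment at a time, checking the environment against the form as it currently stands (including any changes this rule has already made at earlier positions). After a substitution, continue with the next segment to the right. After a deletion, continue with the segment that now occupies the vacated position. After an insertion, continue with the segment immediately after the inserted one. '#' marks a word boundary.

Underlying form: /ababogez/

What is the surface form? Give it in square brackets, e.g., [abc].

Rule 1 Velar Fronting: [ababogez] → [ababodez]
Rule 2 Degemination: no change — [ababodez]
Rule 3 Word-Final Devoicing: [ababodez] → [ababodes]
Rule 4 Regressive Voicing Assimilation: no change — [ababodes]
Rule 5 Intervocalic Lenition: [ababodes] → [avavozes]

[avavozes]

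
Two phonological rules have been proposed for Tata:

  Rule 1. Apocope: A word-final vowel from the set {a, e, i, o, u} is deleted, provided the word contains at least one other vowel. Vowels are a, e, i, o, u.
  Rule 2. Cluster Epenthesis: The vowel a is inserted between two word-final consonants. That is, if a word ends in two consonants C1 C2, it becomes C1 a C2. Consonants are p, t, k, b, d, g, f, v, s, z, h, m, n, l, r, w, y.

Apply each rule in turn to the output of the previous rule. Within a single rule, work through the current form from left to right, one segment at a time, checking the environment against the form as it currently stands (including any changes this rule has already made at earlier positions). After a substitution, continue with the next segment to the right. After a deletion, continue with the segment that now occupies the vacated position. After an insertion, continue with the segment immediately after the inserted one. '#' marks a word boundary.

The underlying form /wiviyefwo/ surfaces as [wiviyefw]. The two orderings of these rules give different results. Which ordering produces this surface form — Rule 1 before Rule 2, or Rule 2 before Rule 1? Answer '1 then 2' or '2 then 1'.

2 then 1

Order 1 then 2:
  1 Apocope: [wiviyefwo] → [wiviyefw]
  2 Cluster Epenthesis: [wiviyefw] → [wiviyefaw]
  result: [wiviyefaw]
Order 2 then 1:
  2 Cluster Epenthesis: no change — [wiviyefwo]
  1 Apocope: [wiviyefwo] → [wiviyefw]
  result: [wiviyefw]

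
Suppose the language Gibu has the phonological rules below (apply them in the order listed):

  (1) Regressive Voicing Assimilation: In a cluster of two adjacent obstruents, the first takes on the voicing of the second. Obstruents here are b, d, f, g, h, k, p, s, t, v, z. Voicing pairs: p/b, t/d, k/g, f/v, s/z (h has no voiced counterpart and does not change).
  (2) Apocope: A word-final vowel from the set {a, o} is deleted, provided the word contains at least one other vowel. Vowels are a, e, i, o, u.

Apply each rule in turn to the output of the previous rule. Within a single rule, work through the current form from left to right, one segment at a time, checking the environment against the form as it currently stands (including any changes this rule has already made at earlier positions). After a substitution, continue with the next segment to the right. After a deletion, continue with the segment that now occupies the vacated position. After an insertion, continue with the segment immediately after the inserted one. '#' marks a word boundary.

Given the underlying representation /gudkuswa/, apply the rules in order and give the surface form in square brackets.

(1) Regressive Voicing Assimilation: [gudkuswa] → [gutkuswa]
(2) Apocope: [gutkuswa] → [gutkusw]

[gutkusw]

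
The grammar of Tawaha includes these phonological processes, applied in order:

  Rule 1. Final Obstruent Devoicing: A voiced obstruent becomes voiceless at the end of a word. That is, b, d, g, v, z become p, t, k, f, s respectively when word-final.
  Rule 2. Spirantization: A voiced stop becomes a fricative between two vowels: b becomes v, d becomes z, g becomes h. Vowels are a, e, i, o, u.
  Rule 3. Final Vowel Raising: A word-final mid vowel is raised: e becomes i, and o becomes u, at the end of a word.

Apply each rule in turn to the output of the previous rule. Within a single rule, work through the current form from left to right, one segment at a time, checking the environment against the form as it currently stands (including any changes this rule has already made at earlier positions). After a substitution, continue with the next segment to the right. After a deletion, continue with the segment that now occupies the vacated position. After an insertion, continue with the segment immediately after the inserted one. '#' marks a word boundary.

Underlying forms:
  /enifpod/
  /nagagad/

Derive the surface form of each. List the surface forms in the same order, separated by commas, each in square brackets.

/enifpod/:
  Rule 1 Final Obstruent Devoicing: [enifpod] → [enifpot]
  Rule 2 Spirantization: no change — [enifpot]
  Rule 3 Final Vowel Raising: no change — [enifpot]
/nagagad/:
  Rule 1 Final Obstruent Devoicing: [nagagad] → [nagagat]
  Rule 2 Spirantization: [nagagat] → [nahahat]
  Rule 3 Final Vowel Raising: no change — [nahahat]

[enifpot], [nahahat]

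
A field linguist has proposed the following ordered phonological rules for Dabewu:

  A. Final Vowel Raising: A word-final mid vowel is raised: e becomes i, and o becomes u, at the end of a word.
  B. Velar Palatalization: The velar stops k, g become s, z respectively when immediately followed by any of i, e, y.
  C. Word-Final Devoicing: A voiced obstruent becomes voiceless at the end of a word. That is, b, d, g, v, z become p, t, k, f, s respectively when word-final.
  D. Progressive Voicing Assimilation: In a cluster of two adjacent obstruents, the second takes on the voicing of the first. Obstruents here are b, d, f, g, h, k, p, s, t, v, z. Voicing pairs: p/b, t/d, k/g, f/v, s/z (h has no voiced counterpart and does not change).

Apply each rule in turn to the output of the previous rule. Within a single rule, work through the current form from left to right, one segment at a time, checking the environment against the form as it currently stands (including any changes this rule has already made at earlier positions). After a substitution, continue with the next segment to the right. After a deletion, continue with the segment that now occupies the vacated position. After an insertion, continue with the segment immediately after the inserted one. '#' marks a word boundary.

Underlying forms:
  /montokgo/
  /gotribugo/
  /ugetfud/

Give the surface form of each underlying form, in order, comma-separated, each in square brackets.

[montokku], [gotribugu], [uzetfut]

/montokgo/:
  A Final Vowel Raising: [montokgo] → [montokgu]
  B Velar Palatalization: no change — [montokgu]
  C Word-Final Devoicing: no change — [montokgu]
  D Progressive Voicing Assimilation: [montokgu] → [montokku]
/gotribugo/:
  A Final Vowel Raising: [gotribugo] → [gotribugu]
  B Velar Palatalization: no change — [gotribugu]
  C Word-Final Devoicing: no change — [gotribugu]
  D Progressive Voicing Assimilation: no change — [gotribugu]
/ugetfud/:
  A Final Vowel Raising: no change — [ugetfud]
  B Velar Palatalization: [ugetfud] → [uzetfud]
  C Word-Final Devoicing: [uzetfud] → [uzetfut]
  D Progressive Voicing Assimilation: no change — [uzetfut]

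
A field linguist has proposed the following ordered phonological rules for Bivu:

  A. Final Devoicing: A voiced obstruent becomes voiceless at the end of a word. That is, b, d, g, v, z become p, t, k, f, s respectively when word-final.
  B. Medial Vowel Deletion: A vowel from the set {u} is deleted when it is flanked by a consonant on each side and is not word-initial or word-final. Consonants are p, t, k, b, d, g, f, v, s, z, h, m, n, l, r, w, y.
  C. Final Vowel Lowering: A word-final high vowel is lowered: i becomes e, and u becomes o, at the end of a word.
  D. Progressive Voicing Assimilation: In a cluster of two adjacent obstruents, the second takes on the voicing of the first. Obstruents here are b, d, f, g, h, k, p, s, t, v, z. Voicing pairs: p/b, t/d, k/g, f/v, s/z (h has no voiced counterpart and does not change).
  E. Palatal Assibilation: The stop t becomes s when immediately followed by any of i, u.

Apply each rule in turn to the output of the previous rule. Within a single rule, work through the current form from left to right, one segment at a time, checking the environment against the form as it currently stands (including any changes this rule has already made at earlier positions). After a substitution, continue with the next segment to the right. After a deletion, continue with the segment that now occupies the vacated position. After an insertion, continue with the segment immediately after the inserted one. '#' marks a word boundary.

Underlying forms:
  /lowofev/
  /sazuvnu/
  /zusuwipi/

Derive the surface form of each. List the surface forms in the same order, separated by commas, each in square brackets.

[lowofef], [sazvno], [zzwipe]

/lowofev/:
  A Final Devoicing: [lowofev] → [lowofef]
  B Medial Vowel Deletion: no change — [lowofef]
  C Final Vowel Lowering: no change — [lowofef]
  D Progressive Voicing Assimilation: no change — [lowofef]
  E Palatal Assibilation: no change — [lowofef]
/sazuvnu/:
  A Final Devoicing: no change — [sazuvnu]
  B Medial Vowel Deletion: [sazuvnu] → [sazvnu]
  C Final Vowel Lowering: [sazvnu] → [sazvno]
  D Progressive Voicing Assimilation: no change — [sazvno]
  E Palatal Assibilation: no change — [sazvno]
/zusuwipi/:
  A Final Devoicing: no change — [zusuwipi]
  B Medial Vowel Deletion: [zusuwipi] → [zswipi]
  C Final Vowel Lowering: [zswipi] → [zswipe]
  D Progressive Voicing Assimilation: [zswipe] → [zzwipe]
  E Palatal Assibilation: no change — [zzwipe]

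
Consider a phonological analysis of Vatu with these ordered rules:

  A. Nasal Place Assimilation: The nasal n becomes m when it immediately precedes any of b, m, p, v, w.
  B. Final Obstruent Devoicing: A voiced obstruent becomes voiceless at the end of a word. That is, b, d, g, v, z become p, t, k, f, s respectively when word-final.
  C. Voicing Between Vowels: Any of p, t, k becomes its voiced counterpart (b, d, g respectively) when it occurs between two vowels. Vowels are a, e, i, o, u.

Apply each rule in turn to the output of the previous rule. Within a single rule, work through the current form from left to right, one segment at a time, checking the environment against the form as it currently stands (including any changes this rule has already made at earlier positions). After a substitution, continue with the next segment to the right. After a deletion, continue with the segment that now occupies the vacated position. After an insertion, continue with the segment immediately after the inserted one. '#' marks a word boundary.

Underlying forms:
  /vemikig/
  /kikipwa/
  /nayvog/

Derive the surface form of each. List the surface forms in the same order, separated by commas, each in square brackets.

[vemigik], [kigipwa], [nayvok]

/vemikig/:
  A Nasal Place Assimilation: no change — [vemikig]
  B Final Obstruent Devoicing: [vemikig] → [vemikik]
  C Voicing Between Vowels: [vemikik] → [vemigik]
/kikipwa/:
  A Nasal Place Assimilation: no change — [kikipwa]
  B Final Obstruent Devoicing: no change — [kikipwa]
  C Voicing Between Vowels: [kikipwa] → [kigipwa]
/nayvog/:
  A Nasal Place Assimilation: no change — [nayvog]
  B Final Obstruent Devoicing: [nayvog] → [nayvok]
  C Voicing Between Vowels: no change — [nayvok]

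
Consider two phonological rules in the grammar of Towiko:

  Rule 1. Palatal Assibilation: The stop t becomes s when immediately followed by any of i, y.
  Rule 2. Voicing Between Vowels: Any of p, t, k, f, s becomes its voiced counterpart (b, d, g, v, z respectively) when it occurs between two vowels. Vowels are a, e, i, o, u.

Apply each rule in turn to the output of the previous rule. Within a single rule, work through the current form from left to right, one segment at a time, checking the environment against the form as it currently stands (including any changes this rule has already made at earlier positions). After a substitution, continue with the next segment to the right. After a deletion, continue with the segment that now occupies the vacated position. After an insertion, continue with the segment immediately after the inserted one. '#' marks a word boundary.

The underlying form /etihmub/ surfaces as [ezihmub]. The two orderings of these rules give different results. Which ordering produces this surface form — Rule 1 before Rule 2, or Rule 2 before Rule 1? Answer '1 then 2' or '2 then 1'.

1 then 2

Order 1 then 2:
  1 Palatal Assibilation: [etihmub] → [esihmub]
  2 Voicing Between Vowels: [esihmub] → [ezihmub]
  result: [ezihmub]
Order 2 then 1:
  2 Voicing Between Vowels: [etihmub] → [edihmub]
  1 Palatal Assibilation: no change — [edihmub]
  result: [edihmub]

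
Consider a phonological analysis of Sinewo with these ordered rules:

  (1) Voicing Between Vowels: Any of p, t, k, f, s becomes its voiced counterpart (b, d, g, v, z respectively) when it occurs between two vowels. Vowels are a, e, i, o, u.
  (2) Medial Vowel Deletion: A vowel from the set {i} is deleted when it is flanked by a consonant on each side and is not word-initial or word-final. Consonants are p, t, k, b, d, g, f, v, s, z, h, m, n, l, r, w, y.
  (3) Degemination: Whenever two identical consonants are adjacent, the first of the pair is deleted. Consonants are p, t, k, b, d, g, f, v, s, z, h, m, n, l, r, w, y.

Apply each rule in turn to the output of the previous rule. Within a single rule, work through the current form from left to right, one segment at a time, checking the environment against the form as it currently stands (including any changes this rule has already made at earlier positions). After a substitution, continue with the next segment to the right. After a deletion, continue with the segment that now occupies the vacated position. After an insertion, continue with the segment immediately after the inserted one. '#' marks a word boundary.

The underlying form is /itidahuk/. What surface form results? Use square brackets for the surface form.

(1) Voicing Between Vowels: [itidahuk] → [ididahuk]
(2) Medial Vowel Deletion: [ididahuk] → [iddahuk]
(3) Degemination: [iddahuk] → [idahuk]

[idahuk]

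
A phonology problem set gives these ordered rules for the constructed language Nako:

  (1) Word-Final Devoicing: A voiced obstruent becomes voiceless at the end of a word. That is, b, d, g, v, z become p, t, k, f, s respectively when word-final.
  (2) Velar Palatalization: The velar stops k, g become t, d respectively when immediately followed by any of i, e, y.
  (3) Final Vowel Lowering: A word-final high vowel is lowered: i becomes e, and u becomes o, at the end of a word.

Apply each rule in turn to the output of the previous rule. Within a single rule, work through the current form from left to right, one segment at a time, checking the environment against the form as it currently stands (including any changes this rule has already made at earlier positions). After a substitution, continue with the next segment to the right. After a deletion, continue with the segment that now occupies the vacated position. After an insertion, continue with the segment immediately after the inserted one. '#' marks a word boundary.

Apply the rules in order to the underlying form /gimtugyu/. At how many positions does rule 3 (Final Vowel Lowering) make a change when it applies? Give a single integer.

(1) Word-Final Devoicing: no change — [gimtugyu]
(2) Velar Palatalization: [gimtugyu] → [dimtudyu]
(3) Final Vowel Lowering: [dimtudyu] → [dimtudyo]
Rule 3 changed 1 position(s).

1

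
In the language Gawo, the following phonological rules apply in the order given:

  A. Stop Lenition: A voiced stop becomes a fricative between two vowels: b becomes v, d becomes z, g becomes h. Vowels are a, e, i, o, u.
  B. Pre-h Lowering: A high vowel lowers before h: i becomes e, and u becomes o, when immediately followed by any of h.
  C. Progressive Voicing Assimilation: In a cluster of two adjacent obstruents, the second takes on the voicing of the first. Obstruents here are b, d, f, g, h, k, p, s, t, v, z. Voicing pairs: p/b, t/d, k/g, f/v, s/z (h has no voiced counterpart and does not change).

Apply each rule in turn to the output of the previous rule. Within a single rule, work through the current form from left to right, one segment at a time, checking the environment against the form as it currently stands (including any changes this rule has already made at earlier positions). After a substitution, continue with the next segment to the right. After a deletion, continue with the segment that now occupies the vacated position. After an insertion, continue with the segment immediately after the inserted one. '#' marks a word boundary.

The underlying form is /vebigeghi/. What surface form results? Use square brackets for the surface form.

A Stop Lenition: [vebigeghi] → [veviheghi]
B Pre-h Lowering: [veviheghi] → [veveheghi]
C Progressive Voicing Assimilation: no change — [veveheghi]

[veveheghi]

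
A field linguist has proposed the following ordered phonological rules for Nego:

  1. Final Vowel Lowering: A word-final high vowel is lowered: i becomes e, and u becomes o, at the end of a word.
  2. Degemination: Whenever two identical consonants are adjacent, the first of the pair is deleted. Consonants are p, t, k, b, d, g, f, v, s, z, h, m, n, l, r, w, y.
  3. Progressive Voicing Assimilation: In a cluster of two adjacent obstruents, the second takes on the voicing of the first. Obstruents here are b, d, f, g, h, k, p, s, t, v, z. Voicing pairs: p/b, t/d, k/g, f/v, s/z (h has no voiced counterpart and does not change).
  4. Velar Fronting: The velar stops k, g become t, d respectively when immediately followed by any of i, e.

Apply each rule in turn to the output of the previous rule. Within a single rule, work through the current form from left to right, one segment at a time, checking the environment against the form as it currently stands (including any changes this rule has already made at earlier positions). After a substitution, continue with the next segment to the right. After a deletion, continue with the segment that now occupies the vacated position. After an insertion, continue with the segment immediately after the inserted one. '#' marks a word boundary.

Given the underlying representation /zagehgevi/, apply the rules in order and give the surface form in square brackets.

[zadehteve]

1 Final Vowel Lowering: [zagehgevi] → [zagehgeve]
2 Degemination: no change — [zagehgeve]
3 Progressive Voicing Assimilation: [zagehgeve] → [zagehkeve]
4 Velar Fronting: [zagehkeve] → [zadehteve]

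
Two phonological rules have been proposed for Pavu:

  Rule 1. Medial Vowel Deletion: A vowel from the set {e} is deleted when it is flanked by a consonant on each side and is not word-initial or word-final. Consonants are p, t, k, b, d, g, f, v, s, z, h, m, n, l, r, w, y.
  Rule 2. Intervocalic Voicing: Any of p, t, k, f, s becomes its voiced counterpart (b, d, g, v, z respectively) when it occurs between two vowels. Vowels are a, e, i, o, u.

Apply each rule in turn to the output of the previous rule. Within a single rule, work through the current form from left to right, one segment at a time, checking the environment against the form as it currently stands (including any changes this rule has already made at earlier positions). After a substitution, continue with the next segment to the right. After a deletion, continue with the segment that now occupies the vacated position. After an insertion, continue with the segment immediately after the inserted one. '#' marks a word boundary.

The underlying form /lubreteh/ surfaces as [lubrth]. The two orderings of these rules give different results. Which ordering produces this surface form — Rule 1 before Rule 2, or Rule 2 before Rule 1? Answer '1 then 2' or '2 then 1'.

1 then 2

Order 1 then 2:
  1 Medial Vowel Deletion: [lubreteh] → [lubrth]
  2 Intervocalic Voicing: no change — [lubrth]
  result: [lubrth]
Order 2 then 1:
  2 Intervocalic Voicing: [lubreteh] → [lubredeh]
  1 Medial Vowel Deletion: [lubredeh] → [lubrdh]
  result: [lubrdh]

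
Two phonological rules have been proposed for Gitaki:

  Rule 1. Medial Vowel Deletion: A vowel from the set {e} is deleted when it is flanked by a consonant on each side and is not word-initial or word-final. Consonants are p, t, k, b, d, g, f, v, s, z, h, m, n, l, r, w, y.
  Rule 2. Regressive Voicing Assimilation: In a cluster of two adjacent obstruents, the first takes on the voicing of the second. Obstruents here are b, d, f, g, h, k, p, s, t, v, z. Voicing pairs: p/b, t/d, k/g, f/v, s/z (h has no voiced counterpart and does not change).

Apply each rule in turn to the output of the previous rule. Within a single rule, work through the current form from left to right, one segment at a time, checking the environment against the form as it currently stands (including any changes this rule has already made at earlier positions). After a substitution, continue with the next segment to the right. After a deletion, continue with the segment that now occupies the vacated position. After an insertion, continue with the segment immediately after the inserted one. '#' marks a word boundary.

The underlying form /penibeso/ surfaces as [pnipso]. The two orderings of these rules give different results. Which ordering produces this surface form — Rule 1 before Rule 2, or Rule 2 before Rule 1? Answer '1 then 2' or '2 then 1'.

Order 1 then 2:
  1 Medial Vowel Deletion: [penibeso] → [pnibso]
  2 Regressive Voicing Assimilation: [pnibso] → [pnipso]
  result: [pnipso]
Order 2 then 1:
  2 Regressive Voicing Assimilation: no change — [penibeso]
  1 Medial Vowel Deletion: [penibeso] → [pnibso]
  result: [pnibso]

1 then 2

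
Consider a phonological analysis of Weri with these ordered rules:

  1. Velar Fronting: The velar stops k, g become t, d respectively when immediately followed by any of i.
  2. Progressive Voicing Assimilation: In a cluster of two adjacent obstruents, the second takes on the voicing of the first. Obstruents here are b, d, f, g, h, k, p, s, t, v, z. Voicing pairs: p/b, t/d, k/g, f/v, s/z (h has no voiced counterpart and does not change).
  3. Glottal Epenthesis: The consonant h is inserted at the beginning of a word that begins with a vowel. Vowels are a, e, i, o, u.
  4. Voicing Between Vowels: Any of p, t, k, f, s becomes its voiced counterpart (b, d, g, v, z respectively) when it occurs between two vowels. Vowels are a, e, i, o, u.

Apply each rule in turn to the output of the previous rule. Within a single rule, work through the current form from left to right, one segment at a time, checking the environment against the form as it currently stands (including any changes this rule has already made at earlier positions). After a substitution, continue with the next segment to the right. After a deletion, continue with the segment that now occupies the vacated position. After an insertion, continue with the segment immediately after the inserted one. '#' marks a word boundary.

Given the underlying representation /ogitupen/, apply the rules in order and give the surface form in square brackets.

1 Velar Fronting: [ogitupen] → [oditupen]
2 Progressive Voicing Assimilation: no change — [oditupen]
3 Glottal Epenthesis: [oditupen] → [hoditupen]
4 Voicing Between Vowels: [hoditupen] → [hodiduben]

[hodiduben]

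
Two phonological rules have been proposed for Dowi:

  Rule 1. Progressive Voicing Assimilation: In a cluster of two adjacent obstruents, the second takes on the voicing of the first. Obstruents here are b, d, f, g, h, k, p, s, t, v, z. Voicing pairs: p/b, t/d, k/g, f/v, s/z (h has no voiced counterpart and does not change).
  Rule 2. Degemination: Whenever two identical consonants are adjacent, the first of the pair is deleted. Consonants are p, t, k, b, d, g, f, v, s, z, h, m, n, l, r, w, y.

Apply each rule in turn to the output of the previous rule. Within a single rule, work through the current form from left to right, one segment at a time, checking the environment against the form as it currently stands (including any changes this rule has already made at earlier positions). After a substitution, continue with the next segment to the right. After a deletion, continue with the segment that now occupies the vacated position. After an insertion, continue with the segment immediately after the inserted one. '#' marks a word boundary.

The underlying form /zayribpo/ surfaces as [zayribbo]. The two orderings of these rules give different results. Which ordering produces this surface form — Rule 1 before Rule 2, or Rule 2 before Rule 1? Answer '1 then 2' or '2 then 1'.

Order 1 then 2:
  1 Progressive Voicing Assimilation: [zayribpo] → [zayribbo]
  2 Degemination: [zayribbo] → [zayribo]
  result: [zayribo]
Order 2 then 1:
  2 Degemination: no change — [zayribpo]
  1 Progressive Voicing Assimilation: [zayribpo] → [zayribbo]
  result: [zayribbo]

2 then 1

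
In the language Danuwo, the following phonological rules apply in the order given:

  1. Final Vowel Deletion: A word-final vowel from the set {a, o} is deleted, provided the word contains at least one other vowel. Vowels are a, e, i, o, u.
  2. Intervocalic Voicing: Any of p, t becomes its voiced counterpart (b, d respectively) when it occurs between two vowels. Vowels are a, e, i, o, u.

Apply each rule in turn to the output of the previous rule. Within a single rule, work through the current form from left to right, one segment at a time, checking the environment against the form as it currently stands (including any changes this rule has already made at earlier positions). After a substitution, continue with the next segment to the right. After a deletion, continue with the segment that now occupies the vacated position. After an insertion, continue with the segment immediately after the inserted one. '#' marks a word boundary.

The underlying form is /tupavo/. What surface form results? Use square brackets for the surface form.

1 Final Vowel Deletion: [tupavo] → [tupav]
2 Intervocalic Voicing: [tupav] → [tubav]

[tubav]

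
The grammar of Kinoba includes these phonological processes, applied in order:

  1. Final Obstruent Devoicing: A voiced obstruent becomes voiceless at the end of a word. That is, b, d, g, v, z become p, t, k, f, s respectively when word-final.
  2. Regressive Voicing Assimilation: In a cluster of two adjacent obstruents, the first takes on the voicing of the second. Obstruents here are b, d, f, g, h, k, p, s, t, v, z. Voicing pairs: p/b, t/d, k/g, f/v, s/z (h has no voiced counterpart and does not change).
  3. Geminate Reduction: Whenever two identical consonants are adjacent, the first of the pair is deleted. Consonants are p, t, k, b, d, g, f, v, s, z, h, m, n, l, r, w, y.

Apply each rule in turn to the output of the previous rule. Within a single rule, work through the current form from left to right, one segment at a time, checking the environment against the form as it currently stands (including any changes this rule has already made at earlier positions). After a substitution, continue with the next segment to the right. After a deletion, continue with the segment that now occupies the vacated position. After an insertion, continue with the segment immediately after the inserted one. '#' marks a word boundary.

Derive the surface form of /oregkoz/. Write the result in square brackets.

[orekos]

1 Final Obstruent Devoicing: [oregkoz] → [oregkos]
2 Regressive Voicing Assimilation: [oregkos] → [orekkos]
3 Geminate Reduction: [orekkos] → [orekos]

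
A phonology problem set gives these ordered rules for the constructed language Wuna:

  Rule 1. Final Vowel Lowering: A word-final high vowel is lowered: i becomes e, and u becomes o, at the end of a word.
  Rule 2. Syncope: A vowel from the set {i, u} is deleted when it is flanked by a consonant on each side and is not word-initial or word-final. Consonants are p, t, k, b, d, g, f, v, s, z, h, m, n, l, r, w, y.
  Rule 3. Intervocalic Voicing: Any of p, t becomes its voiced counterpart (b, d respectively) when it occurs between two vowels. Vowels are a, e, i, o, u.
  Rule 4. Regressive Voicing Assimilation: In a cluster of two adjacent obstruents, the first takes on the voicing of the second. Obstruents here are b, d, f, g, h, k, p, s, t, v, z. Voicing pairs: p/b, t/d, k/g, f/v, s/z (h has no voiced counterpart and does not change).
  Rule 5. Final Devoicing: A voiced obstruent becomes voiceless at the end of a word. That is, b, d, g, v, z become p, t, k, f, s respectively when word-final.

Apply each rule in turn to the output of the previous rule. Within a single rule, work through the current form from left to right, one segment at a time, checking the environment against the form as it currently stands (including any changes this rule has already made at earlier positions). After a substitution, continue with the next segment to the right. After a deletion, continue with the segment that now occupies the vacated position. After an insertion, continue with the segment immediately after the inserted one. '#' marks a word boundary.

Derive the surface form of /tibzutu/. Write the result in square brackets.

Rule 1 Final Vowel Lowering: [tibzutu] → [tibzuto]
Rule 2 Syncope: [tibzuto] → [tbzto]
Rule 3 Intervocalic Voicing: no change — [tbzto]
Rule 4 Regressive Voicing Assimilation: [tbzto] → [dbsto]
Rule 5 Final Devoicing: no change — [dbsto]

[dbsto]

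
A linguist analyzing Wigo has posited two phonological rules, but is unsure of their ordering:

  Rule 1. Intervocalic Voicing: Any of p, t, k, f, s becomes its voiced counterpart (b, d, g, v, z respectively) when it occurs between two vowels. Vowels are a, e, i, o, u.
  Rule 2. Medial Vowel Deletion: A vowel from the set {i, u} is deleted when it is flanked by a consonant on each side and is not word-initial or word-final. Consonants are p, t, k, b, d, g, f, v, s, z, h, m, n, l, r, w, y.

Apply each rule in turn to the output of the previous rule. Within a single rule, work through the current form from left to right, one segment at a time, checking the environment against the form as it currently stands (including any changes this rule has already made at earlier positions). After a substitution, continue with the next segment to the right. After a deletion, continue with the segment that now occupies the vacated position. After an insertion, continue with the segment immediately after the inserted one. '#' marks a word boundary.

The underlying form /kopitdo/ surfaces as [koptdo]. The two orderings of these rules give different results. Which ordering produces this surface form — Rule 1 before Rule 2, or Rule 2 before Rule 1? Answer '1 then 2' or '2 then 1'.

Order 1 then 2:
  1 Intervocalic Voicing: [kopitdo] → [kobitdo]
  2 Medial Vowel Deletion: [kobitdo] → [kobtdo]
  result: [kobtdo]
Order 2 then 1:
  2 Medial Vowel Deletion: [kopitdo] → [koptdo]
  1 Intervocalic Voicing: no change — [koptdo]
  result: [koptdo]

2 then 1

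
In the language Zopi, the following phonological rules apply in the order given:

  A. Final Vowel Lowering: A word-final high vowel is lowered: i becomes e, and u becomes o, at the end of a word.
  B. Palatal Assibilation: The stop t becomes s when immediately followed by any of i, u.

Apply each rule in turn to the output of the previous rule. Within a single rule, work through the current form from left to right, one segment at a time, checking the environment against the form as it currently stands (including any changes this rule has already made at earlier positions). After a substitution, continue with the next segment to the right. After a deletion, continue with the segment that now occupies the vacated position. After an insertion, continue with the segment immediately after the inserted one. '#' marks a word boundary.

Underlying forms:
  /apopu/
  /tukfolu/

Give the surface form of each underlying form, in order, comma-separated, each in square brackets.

[apopo], [sukfolo]

/apopu/:
  A Final Vowel Lowering: [apopu] → [apopo]
  B Palatal Assibilation: no change — [apopo]
/tukfolu/:
  A Final Vowel Lowering: [tukfolu] → [tukfolo]
  B Palatal Assibilation: [tukfolo] → [sukfolo]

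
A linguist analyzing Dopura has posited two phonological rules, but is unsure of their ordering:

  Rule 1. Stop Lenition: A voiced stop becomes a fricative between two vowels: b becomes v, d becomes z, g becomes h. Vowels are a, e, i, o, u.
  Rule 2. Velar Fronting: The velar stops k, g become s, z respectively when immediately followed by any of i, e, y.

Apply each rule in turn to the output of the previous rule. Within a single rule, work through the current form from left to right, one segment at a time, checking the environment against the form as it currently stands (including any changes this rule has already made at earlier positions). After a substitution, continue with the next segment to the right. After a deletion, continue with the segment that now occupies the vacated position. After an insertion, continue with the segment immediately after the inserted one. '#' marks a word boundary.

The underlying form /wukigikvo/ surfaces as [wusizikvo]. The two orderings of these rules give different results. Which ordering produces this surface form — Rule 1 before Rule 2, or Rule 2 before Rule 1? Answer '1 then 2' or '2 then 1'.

2 then 1

Order 1 then 2:
  1 Stop Lenition: [wukigikvo] → [wukihikvo]
  2 Velar Fronting: [wukihikvo] → [wusihikvo]
  result: [wusihikvo]
Order 2 then 1:
  2 Velar Fronting: [wukigikvo] → [wusizikvo]
  1 Stop Lenition: no change — [wusizikvo]
  result: [wusizikvo]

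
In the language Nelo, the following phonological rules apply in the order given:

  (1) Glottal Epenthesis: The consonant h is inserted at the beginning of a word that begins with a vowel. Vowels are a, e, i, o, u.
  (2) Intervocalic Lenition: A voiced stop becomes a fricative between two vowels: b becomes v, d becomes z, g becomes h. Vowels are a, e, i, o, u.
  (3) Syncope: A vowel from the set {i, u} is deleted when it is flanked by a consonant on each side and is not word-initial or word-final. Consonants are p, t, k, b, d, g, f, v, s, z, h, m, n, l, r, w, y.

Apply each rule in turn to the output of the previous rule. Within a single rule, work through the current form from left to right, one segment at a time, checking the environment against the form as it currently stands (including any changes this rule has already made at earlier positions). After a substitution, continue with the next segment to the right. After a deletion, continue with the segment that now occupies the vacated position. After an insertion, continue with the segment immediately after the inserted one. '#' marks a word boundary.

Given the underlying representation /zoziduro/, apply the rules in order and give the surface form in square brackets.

[zozzro]

(1) Glottal Epenthesis: no change — [zoziduro]
(2) Intervocalic Lenition: [zoziduro] → [zozizuro]
(3) Syncope: [zozizuro] → [zozzro]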